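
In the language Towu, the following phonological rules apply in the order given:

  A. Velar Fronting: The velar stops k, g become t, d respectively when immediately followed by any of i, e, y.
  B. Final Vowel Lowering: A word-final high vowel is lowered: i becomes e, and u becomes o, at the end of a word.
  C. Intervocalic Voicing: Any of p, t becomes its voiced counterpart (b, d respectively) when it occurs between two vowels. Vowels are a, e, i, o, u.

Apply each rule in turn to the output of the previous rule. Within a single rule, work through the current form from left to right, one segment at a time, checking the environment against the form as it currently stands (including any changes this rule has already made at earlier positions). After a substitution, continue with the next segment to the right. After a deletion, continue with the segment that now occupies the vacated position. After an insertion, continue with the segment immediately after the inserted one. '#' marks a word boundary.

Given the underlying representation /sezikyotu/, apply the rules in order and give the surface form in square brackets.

[sezityodo]

A Velar Fronting: [sezikyotu] → [sezityotu]
B Final Vowel Lowering: [sezityotu] → [sezityoto]
C Intervocalic Voicing: [sezityoto] → [sezityodo]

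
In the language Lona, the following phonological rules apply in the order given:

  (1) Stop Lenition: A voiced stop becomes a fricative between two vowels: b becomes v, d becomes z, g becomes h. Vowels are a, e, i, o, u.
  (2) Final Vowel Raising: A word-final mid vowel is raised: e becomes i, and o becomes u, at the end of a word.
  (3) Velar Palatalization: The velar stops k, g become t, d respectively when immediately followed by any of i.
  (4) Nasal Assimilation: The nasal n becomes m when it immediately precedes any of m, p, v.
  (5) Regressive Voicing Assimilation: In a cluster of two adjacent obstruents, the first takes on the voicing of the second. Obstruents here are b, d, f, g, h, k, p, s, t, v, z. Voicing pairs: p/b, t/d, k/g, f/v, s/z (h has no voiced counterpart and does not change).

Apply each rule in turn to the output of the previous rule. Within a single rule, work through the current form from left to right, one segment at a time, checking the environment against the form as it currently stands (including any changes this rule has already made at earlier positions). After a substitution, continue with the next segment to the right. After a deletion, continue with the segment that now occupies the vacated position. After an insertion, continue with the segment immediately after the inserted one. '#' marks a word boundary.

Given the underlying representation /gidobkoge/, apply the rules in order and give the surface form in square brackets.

[dizopkohi]

(1) Stop Lenition: [gidobkoge] → [gizobkohe]
(2) Final Vowel Raising: [gizobkohe] → [gizobkohi]
(3) Velar Palatalization: [gizobkohi] → [dizobkohi]
(4) Nasal Assimilation: no change — [dizobkohi]
(5) Regressive Voicing Assimilation: [dizobkohi] → [dizopkohi]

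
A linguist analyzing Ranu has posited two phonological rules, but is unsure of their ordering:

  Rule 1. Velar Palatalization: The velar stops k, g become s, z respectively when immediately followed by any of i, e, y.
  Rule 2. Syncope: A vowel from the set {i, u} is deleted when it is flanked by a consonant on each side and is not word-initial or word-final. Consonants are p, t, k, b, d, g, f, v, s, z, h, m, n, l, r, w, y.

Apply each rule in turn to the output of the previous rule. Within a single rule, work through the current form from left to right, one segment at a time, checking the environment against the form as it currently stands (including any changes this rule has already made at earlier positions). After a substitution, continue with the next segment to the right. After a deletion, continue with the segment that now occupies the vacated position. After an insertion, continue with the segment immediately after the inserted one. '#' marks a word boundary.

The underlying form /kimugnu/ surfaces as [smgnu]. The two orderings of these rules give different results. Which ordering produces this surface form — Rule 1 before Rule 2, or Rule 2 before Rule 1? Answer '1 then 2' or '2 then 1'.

1 then 2

Order 1 then 2:
  1 Velar Palatalization: [kimugnu] → [simugnu]
  2 Syncope: [simugnu] → [smgnu]
  result: [smgnu]
Order 2 then 1:
  2 Syncope: [kimugnu] → [kmgnu]
  1 Velar Palatalization: no change — [kmgnu]
  result: [kmgnu]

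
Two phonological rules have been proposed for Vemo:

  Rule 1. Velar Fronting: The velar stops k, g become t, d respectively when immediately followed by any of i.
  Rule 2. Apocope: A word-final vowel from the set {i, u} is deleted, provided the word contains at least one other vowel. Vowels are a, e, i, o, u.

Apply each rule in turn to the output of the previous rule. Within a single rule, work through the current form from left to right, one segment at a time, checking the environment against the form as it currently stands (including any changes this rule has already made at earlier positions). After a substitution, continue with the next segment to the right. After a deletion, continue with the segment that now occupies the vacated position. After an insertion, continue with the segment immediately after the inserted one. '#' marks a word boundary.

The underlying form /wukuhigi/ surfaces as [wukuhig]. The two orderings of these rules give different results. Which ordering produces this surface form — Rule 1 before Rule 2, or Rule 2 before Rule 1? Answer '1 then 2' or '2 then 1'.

2 then 1

Order 1 then 2:
  1 Velar Fronting: [wukuhigi] → [wukuhidi]
  2 Apocope: [wukuhidi] → [wukuhid]
  result: [wukuhid]
Order 2 then 1:
  2 Apocope: [wukuhigi] → [wukuhig]
  1 Velar Fronting: no change — [wukuhig]
  result: [wukuhig]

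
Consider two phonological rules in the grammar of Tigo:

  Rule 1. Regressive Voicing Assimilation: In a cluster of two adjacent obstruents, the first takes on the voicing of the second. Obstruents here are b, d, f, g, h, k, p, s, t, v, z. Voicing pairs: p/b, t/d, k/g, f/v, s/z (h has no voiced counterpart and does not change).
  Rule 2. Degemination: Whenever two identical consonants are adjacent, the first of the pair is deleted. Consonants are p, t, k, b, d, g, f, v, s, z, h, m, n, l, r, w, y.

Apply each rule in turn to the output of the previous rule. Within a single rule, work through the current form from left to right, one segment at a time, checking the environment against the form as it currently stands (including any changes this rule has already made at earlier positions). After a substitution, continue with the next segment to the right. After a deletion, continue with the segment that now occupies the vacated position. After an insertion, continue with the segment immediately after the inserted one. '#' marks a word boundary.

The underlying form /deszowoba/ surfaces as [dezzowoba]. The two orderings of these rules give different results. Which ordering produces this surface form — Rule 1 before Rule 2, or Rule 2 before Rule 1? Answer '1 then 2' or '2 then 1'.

2 then 1

Order 1 then 2:
  1 Regressive Voicing Assimilation: [deszowoba] → [dezzowoba]
  2 Degemination: [dezzowoba] → [dezowoba]
  result: [dezowoba]
Order 2 then 1:
  2 Degemination: no change — [deszowoba]
  1 Regressive Voicing Assimilation: [deszowoba] → [dezzowoba]
  result: [dezzowoba]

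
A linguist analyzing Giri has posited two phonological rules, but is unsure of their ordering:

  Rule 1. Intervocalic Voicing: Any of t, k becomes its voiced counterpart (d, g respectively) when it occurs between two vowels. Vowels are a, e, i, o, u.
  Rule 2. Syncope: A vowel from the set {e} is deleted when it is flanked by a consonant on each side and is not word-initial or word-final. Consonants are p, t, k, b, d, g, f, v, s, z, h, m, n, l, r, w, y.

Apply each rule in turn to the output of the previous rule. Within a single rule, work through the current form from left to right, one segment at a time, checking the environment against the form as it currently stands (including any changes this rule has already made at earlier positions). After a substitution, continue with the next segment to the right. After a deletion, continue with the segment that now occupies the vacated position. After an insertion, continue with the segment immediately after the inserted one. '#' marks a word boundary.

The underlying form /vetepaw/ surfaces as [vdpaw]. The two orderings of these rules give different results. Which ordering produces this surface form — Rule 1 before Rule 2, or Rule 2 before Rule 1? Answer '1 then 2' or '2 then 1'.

1 then 2

Order 1 then 2:
  1 Intervocalic Voicing: [vetepaw] → [vedepaw]
  2 Syncope: [vedepaw] → [vdpaw]
  result: [vdpaw]
Order 2 then 1:
  2 Syncope: [vetepaw] → [vtpaw]
  1 Intervocalic Voicing: no change — [vtpaw]
  result: [vtpaw]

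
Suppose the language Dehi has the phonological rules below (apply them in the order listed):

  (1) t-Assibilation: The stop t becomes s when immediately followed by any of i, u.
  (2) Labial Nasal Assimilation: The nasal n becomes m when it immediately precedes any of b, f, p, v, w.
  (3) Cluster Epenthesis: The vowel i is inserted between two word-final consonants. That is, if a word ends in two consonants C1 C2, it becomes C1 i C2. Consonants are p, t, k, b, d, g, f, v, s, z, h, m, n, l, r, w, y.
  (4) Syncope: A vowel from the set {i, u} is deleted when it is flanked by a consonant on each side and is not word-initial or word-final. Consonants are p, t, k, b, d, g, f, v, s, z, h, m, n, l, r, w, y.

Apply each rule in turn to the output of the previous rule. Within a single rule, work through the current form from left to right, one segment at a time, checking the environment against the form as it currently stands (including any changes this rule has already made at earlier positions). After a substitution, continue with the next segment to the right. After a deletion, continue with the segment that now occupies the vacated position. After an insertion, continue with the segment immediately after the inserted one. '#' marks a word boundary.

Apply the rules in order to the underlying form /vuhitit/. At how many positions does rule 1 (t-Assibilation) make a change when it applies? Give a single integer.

1

(1) t-Assibilation: [vuhitit] → [vuhisit]
(2) Labial Nasal Assimilation: no change — [vuhisit]
(3) Cluster Epenthesis: no change — [vuhisit]
(4) Syncope: [vuhisit] → [vhst]
Rule 1 changed 1 position(s).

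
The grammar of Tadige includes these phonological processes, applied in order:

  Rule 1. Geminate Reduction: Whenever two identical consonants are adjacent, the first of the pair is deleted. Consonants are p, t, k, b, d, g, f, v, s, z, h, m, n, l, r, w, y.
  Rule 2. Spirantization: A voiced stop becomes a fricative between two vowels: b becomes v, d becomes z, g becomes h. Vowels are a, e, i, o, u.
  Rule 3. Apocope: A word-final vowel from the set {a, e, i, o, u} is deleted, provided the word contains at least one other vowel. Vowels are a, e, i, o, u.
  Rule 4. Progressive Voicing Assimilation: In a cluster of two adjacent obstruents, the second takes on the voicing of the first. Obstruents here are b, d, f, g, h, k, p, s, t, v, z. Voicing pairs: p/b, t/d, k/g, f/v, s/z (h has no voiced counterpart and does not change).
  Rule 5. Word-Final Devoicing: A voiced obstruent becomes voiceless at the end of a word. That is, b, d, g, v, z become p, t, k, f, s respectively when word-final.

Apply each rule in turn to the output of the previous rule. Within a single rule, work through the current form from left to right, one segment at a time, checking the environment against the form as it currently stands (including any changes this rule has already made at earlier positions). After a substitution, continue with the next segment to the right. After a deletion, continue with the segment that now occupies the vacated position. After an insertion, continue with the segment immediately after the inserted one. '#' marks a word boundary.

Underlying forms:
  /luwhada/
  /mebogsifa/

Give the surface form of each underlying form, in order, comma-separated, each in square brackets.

[luwhas], [mevogzif]

/luwhada/:
  Rule 1 Geminate Reduction: no change — [luwhada]
  Rule 2 Spirantization: [luwhada] → [luwhaza]
  Rule 3 Apocope: [luwhaza] → [luwhaz]
  Rule 4 Progressive Voicing Assimilation: no change — [luwhaz]
  Rule 5 Word-Final Devoicing: [luwhaz] → [luwhas]
/mebogsifa/:
  Rule 1 Geminate Reduction: no change — [mebogsifa]
  Rule 2 Spirantization: [mebogsifa] → [mevogsifa]
  Rule 3 Apocope: [mevogsifa] → [mevogsif]
  Rule 4 Progressive Voicing Assimilation: [mevogsif] → [mevogzif]
  Rule 5 Word-Final Devoicing: no change — [mevogzif]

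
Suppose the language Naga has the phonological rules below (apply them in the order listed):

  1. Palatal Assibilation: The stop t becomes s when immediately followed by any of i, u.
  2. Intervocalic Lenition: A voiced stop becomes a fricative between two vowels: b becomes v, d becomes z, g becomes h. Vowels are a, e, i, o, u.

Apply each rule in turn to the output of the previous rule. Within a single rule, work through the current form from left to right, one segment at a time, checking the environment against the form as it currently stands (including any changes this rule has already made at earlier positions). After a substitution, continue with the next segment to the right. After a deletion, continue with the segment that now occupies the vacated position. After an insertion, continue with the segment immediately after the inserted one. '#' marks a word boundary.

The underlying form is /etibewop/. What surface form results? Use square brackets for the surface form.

[esivewop]

1 Palatal Assibilation: [etibewop] → [esibewop]
2 Intervocalic Lenition: [esibewop] → [esivewop]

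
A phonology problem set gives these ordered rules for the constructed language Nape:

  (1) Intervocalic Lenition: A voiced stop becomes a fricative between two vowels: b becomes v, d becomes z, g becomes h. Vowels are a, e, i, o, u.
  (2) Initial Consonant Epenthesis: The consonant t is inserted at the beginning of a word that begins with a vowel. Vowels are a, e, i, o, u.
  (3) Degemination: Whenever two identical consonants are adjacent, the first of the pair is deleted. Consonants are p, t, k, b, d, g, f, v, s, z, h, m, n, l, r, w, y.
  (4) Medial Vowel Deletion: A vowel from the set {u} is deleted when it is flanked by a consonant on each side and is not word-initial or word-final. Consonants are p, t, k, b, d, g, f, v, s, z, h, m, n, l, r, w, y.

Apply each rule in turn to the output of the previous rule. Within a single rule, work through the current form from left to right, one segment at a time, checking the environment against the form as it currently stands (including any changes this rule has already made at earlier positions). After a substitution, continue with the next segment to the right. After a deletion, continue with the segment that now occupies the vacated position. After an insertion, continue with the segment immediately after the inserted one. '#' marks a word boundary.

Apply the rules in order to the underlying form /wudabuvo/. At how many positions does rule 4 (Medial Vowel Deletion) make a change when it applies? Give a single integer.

2

(1) Intervocalic Lenition: [wudabuvo] → [wuzavuvo]
(2) Initial Consonant Epenthesis: no change — [wuzavuvo]
(3) Degemination: no change — [wuzavuvo]
(4) Medial Vowel Deletion: [wuzavuvo] → [wzavvo]
Rule 4 changed 2 position(s).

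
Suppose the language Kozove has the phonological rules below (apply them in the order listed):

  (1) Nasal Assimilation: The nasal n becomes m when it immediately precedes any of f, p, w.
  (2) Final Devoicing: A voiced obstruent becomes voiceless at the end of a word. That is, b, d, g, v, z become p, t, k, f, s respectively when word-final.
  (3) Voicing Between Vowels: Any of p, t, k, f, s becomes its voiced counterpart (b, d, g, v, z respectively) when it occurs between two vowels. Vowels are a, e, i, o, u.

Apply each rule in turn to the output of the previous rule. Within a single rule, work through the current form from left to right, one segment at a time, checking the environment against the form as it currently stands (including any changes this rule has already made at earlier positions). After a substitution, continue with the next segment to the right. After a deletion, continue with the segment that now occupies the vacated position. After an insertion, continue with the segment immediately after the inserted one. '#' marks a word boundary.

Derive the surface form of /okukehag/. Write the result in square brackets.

(1) Nasal Assimilation: no change — [okukehag]
(2) Final Devoicing: [okukehag] → [okukehak]
(3) Voicing Between Vowels: [okukehak] → [ogugehak]

[ogugehak]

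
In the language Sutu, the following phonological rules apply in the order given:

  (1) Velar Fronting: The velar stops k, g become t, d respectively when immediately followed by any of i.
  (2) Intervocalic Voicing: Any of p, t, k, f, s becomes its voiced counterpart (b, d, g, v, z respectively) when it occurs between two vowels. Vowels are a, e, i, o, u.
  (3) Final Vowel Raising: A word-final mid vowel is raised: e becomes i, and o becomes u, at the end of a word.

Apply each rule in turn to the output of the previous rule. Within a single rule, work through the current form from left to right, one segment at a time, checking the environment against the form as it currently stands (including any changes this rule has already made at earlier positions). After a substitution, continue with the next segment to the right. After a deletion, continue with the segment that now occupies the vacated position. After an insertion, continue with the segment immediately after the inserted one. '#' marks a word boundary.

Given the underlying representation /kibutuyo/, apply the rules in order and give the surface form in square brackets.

[tibuduyu]

(1) Velar Fronting: [kibutuyo] → [tibutuyo]
(2) Intervocalic Voicing: [tibutuyo] → [tibuduyo]
(3) Final Vowel Raising: [tibuduyo] → [tibuduyu]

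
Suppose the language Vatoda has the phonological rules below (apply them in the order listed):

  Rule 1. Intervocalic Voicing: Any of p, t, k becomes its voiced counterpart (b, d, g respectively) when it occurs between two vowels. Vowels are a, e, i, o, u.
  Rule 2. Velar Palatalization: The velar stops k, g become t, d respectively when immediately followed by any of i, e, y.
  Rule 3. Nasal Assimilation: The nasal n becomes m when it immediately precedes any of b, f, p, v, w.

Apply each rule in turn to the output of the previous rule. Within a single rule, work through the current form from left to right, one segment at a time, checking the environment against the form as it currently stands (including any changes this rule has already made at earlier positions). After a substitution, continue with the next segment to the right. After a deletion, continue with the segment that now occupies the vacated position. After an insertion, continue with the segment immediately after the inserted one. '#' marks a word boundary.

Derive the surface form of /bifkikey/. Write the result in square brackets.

[biftidey]

Rule 1 Intervocalic Voicing: [bifkikey] → [bifkigey]
Rule 2 Velar Palatalization: [bifkigey] → [biftidey]
Rule 3 Nasal Assimilation: no change — [biftidey]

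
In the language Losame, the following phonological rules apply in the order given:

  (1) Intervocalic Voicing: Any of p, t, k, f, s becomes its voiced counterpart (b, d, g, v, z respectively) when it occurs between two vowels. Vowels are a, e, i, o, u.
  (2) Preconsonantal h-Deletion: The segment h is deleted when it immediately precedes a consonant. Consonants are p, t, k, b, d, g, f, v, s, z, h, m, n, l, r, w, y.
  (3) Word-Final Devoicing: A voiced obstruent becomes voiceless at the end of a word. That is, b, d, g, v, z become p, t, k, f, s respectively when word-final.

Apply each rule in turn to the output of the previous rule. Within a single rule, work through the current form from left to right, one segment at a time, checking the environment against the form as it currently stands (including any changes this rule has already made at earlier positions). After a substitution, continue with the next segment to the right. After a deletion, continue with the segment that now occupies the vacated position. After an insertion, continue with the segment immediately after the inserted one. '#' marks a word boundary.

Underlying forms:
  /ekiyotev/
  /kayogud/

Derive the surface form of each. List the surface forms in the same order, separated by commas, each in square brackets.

/ekiyotev/:
  (1) Intervocalic Voicing: [ekiyotev] → [egiyodev]
  (2) Preconsonantal h-Deletion: no change — [egiyodev]
  (3) Word-Final Devoicing: [egiyodev] → [egiyodef]
/kayogud/:
  (1) Intervocalic Voicing: no change — [kayogud]
  (2) Preconsonantal h-Deletion: no change — [kayogud]
  (3) Word-Final Devoicing: [kayogud] → [kayogut]

[egiyodef], [kayogut]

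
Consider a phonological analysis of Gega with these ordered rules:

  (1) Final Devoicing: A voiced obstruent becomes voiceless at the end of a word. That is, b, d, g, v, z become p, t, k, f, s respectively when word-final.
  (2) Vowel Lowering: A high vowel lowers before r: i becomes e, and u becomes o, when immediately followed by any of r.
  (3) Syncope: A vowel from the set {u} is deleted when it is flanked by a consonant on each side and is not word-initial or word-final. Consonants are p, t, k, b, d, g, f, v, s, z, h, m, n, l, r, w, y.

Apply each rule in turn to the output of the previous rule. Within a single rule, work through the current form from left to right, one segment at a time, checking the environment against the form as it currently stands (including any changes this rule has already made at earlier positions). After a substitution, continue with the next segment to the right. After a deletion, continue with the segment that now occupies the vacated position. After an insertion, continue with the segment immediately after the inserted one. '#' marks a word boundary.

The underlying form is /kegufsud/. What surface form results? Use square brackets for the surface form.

[kegfst]

(1) Final Devoicing: [kegufsud] → [kegufsut]
(2) Vowel Lowering: no change — [kegufsut]
(3) Syncope: [kegufsut] → [kegfst]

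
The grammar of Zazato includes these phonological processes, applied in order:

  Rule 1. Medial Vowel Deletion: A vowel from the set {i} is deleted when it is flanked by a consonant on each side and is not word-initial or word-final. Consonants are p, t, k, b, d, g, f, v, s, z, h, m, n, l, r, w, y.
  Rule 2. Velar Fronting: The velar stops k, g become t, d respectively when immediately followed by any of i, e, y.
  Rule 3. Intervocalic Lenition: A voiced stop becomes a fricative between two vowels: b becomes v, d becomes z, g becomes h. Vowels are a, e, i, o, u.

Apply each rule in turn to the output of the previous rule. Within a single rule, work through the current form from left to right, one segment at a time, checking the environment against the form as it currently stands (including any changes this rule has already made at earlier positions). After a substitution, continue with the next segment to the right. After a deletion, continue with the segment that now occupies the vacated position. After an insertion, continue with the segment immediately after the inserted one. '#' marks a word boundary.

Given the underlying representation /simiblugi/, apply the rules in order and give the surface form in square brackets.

Rule 1 Medial Vowel Deletion: [simiblugi] → [smblugi]
Rule 2 Velar Fronting: [smblugi] → [smbludi]
Rule 3 Intervocalic Lenition: [smbludi] → [smbluzi]

[smbluzi]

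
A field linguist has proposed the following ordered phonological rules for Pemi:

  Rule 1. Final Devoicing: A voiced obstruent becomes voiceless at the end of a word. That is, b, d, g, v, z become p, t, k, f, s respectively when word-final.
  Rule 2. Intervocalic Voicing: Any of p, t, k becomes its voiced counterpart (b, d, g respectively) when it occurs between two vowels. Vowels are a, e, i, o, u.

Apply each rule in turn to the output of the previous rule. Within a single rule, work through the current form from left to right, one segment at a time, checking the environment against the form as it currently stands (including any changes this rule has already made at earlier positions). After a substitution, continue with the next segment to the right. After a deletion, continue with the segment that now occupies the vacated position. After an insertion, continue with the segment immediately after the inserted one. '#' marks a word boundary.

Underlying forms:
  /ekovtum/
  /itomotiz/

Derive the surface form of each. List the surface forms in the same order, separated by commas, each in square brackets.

[egovtum], [idomodis]

/ekovtum/:
  Rule 1 Final Devoicing: no change — [ekovtum]
  Rule 2 Intervocalic Voicing: [ekovtum] → [egovtum]
/itomotiz/:
  Rule 1 Final Devoicing: [itomotiz] → [itomotis]
  Rule 2 Intervocalic Voicing: [itomotis] → [idomodis]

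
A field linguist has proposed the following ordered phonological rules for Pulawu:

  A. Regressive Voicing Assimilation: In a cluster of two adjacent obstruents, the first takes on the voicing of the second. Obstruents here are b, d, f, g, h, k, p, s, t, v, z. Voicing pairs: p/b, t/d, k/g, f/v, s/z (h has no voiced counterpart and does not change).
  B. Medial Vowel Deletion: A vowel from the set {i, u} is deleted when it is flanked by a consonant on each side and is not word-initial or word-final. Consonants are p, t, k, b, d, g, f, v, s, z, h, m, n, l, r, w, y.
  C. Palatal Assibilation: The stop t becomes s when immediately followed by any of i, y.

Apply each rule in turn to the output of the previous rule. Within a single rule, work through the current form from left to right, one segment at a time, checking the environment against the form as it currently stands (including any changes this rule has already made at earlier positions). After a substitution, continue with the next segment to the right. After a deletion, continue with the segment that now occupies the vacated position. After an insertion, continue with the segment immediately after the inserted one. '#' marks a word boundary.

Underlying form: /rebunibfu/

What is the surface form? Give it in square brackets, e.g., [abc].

[rebnpfu]

A Regressive Voicing Assimilation: [rebunibfu] → [rebunipfu]
B Medial Vowel Deletion: [rebunipfu] → [rebnpfu]
C Palatal Assibilation: no change — [rebnpfu]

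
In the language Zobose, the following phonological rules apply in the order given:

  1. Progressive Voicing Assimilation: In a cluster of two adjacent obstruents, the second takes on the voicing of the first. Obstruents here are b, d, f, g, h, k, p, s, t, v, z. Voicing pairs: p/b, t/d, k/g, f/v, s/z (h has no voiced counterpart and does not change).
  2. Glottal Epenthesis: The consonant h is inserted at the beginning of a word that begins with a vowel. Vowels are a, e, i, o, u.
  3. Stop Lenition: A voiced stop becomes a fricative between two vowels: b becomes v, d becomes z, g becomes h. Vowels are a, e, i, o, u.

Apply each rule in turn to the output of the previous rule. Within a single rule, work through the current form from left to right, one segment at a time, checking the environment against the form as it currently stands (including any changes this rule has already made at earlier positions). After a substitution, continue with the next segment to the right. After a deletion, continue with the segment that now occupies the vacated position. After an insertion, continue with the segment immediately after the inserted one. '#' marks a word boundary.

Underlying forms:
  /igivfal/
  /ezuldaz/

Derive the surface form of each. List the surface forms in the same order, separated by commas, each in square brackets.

[hihivval], [hezuldaz]

/igivfal/:
  1 Progressive Voicing Assimilation: [igivfal] → [igivval]
  2 Glottal Epenthesis: [igivval] → [higivval]
  3 Stop Lenition: [higivval] → [hihivval]
/ezuldaz/:
  1 Progressive Voicing Assimilation: no change — [ezuldaz]
  2 Glottal Epenthesis: [ezuldaz] → [hezuldaz]
  3 Stop Lenition: no change — [hezuldaz]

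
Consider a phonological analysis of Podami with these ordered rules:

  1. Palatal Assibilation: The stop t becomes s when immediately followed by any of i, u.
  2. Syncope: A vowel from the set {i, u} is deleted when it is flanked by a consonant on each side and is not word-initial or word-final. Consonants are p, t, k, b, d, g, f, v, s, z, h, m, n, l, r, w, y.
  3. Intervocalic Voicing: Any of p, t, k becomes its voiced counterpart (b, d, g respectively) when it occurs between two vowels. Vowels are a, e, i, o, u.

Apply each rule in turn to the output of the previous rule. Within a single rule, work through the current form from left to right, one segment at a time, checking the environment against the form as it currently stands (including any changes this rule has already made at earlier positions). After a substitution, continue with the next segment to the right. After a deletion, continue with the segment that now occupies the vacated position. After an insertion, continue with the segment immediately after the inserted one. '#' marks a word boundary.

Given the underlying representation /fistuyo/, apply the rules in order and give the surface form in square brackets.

1 Palatal Assibilation: [fistuyo] → [fissuyo]
2 Syncope: [fissuyo] → [fssyo]
3 Intervocalic Voicing: no change — [fssyo]

[fssyo]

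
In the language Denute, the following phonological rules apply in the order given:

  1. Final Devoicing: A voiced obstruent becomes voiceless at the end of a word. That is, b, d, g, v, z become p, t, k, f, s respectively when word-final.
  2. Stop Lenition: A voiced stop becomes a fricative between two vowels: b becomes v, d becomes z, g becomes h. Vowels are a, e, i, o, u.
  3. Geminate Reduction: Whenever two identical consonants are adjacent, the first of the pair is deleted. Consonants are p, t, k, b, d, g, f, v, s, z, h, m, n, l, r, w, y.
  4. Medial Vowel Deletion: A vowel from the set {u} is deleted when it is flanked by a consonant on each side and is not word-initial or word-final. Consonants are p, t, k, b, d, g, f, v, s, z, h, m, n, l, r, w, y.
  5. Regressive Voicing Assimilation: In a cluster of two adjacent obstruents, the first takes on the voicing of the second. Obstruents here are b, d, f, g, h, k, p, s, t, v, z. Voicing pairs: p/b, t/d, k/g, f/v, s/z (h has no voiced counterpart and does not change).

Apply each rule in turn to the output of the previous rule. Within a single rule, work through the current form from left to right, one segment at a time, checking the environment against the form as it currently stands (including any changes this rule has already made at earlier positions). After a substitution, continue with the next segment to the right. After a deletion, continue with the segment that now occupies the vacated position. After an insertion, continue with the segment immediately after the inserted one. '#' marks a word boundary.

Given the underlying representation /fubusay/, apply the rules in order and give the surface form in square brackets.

1 Final Devoicing: no change — [fubusay]
2 Stop Lenition: [fubusay] → [fuvusay]
3 Geminate Reduction: no change — [fuvusay]
4 Medial Vowel Deletion: [fuvusay] → [fvsay]
5 Regressive Voicing Assimilation: [fvsay] → [vfsay]

[vfsay]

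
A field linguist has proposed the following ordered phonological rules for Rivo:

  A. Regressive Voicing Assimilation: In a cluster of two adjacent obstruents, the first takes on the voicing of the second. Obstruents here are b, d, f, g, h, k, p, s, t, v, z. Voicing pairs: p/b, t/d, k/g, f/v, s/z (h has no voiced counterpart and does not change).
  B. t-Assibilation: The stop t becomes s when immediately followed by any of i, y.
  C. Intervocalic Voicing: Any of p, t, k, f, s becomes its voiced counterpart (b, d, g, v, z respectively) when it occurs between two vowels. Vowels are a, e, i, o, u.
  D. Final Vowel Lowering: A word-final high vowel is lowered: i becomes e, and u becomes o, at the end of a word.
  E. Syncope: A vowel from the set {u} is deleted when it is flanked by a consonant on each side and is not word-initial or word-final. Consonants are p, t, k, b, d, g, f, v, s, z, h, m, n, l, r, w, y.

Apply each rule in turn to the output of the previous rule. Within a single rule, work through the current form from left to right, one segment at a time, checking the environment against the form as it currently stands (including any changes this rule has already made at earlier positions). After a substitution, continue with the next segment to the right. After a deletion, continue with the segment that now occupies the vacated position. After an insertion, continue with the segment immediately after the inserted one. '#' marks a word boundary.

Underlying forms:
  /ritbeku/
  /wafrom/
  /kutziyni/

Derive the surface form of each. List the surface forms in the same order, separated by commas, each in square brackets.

/ritbeku/:
  A Regressive Voicing Assimilation: [ritbeku] → [ridbeku]
  B t-Assibilation: no change — [ridbeku]
  C Intervocalic Voicing: [ridbeku] → [ridbegu]
  D Final Vowel Lowering: [ridbegu] → [ridbego]
  E Syncope: no change — [ridbego]
/wafrom/:
  A Regressive Voicing Assimilation: no change — [wafrom]
  B t-Assibilation: no change — [wafrom]
  C Intervocalic Voicing: no change — [wafrom]
  D Final Vowel Lowering: no change — [wafrom]
  E Syncope: no change — [wafrom]
/kutziyni/:
  A Regressive Voicing Assimilation: [kutziyni] → [kudziyni]
  B t-Assibilation: no change — [kudziyni]
  C Intervocalic Voicing: no change — [kudziyni]
  D Final Vowel Lowering: [kudziyni] → [kudziyne]
  E Syncope: [kudziyne] → [kdziyne]

[ridbego], [wafrom], [kdziyne]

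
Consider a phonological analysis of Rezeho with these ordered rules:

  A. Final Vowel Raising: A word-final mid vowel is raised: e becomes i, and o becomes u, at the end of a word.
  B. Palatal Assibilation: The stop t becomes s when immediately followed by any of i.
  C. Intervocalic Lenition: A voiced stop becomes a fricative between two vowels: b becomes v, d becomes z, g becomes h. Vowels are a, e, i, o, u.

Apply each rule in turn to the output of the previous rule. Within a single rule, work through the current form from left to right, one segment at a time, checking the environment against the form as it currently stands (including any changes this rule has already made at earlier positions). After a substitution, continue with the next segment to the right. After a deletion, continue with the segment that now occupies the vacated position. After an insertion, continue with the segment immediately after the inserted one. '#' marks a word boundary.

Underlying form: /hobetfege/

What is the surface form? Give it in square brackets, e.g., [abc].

[hovetfehi]

A Final Vowel Raising: [hobetfege] → [hobetfegi]
B Palatal Assibilation: no change — [hobetfegi]
C Intervocalic Lenition: [hobetfegi] → [hovetfehi]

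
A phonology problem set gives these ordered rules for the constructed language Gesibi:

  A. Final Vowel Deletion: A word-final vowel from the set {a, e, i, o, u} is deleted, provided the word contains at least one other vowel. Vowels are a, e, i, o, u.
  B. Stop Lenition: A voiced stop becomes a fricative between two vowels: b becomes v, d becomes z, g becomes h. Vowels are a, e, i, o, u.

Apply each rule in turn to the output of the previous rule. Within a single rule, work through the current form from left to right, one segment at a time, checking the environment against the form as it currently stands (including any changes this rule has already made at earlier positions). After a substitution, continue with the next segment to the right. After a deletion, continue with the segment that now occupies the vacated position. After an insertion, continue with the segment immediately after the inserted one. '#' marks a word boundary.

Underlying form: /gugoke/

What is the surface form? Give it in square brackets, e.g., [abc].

A Final Vowel Deletion: [gugoke] → [gugok]
B Stop Lenition: [gugok] → [guhok]

[guhok]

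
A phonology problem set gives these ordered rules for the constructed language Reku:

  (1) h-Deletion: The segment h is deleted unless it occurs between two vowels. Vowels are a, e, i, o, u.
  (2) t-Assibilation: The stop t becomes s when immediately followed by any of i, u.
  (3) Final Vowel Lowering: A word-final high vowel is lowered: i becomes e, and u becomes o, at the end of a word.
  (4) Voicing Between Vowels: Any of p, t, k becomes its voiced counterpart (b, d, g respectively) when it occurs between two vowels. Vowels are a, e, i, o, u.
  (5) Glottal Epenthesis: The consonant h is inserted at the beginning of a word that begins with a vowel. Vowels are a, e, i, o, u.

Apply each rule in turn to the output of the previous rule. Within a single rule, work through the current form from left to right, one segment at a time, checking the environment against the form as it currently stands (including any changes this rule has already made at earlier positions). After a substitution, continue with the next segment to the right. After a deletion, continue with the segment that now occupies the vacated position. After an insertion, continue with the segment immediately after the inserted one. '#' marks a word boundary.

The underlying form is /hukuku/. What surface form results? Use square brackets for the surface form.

(1) h-Deletion: [hukuku] → [ukuku]
(2) t-Assibilation: no change — [ukuku]
(3) Final Vowel Lowering: [ukuku] → [ukuko]
(4) Voicing Between Vowels: [ukuko] → [ugugo]
(5) Glottal Epenthesis: [ugugo] → [hugugo]

[hugugo]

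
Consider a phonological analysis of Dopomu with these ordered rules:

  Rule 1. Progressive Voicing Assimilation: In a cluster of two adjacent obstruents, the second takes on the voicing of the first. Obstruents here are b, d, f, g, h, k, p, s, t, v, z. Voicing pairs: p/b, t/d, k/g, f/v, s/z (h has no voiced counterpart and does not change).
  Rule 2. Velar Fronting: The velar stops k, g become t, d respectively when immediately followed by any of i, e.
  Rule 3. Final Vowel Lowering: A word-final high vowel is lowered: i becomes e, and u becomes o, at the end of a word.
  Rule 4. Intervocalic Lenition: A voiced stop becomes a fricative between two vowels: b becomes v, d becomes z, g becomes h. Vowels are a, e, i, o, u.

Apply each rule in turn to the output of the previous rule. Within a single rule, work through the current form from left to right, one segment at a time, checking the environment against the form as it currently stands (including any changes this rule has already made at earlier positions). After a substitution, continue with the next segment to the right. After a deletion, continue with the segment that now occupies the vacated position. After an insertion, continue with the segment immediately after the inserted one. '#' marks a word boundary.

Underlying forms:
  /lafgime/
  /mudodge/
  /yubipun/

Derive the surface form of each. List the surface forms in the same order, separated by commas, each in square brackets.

/lafgime/:
  Rule 1 Progressive Voicing Assimilation: [lafgime] → [lafkime]
  Rule 2 Velar Fronting: [lafkime] → [laftime]
  Rule 3 Final Vowel Lowering: no change — [laftime]
  Rule 4 Intervocalic Lenition: no change — [laftime]
/mudodge/:
  Rule 1 Progressive Voicing Assimilation: no change — [mudodge]
  Rule 2 Velar Fronting: [mudodge] → [mudodde]
  Rule 3 Final Vowel Lowering: no change — [mudodde]
  Rule 4 Intervocalic Lenition: [mudodde] → [muzodde]
/yubipun/:
  Rule 1 Progressive Voicing Assimilation: no change — [yubipun]
  Rule 2 Velar Fronting: no change — [yubipun]
  Rule 3 Final Vowel Lowering: no change — [yubipun]
  Rule 4 Intervocalic Lenition: [yubipun] → [yuvipun]

[laftime], [muzodde], [yuvipun]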